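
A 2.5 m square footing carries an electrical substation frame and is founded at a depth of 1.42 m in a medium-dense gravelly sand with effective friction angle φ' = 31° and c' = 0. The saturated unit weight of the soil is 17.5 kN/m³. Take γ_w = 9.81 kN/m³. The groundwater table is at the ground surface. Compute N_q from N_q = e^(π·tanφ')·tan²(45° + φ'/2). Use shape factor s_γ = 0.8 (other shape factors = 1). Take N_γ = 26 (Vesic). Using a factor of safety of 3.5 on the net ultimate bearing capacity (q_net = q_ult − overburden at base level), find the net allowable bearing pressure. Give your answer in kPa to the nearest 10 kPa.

q_all(net) ≈ 120 kPa

N_q = e^(π·tan31°)·tan²(60.5°) = 20.63.
With the water table at the surface the whole profile is submerged: γ' = 17.5 − 9.81 = 7.69 kN/m³, so q = γ'·D_f = 10.92 kPa; the same γ' applies in the ½γBN_γ term.
q_ult = q·N_q + 0.5·γ·B·N_γ·s_γ
     = 10.92 × 20.631 + 0.5 × 7.69 × 2.5 × 26 × 0.8
     = 225.28 + 199.94 = 425.22 kPa.
q_net = 425.22 − 10.92 = 414.3 kPa.
q_all(net) = 414.3 / 3.5 = 118.37 kPa.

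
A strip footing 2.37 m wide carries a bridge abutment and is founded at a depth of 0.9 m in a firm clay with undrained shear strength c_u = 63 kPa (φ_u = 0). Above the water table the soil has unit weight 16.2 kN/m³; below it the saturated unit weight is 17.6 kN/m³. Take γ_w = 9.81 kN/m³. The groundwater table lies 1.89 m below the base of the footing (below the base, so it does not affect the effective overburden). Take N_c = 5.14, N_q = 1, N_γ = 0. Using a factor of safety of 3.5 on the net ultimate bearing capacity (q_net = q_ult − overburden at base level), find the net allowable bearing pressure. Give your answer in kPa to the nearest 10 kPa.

q_all(net) ≈ 90 kPa

Effective surcharge at the founding depth q = γ·D_f = 16.2 × 0.9 = 14.58 kPa.
q_ult = c·N_c + q·N_q
     = 63 × 5.14 + 14.58 × 1
     = 323.82 + 14.58 = 338.4 kPa.
q_net = 338.4 − 14.58 = 323.82 kPa.
q_all(net) = 323.82 / 3.5 = 92.52 kPa.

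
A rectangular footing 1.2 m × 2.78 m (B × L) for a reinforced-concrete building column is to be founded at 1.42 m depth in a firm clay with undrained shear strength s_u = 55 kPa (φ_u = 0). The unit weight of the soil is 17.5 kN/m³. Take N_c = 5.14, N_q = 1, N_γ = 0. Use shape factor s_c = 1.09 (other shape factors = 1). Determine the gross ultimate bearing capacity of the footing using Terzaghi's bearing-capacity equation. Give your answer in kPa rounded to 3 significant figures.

q = γ·D_f = 17.5 × 1.42 = 24.85 kPa.
c·N_c·s_c = 55 × 5.14 × 1.09 = 308.14 kPa
q·N_q = 24.85 × 1 = 24.85 kPa
q_ult = 308.14 + 24.85 = 332.99 kPa.

q_ult ≈ 333 kPa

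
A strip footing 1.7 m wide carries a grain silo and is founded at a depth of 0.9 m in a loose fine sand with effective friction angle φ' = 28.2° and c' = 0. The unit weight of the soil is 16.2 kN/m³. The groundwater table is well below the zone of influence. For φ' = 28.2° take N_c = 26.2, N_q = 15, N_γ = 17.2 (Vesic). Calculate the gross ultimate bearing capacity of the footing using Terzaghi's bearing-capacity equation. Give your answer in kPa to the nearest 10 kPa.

q_ult ≈ 460 kPa

Effective surcharge at the founding depth q = γ·D_f = 16.2 × 0.9 = 14.58 kPa.
q_ult = q·N_q + 0.5·γ·B·N_γ
     = 14.58 × 15 + 0.5 × 16.2 × 1.7 × 17.2
     = 218.7 + 236.84 = 455.54 kPa.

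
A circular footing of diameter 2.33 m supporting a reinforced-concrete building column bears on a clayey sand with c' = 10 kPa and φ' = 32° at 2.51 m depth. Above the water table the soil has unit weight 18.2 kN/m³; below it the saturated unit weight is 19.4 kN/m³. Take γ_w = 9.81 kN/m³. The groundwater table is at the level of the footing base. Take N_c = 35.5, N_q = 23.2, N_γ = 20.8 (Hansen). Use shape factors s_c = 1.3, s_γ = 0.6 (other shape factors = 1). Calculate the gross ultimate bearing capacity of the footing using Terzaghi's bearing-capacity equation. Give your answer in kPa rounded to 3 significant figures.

Overburden at base level: q = 18.2 × 2.51 = 45.682 kPa.
Below the base the soil is submerged, so the ½γBN_γ term uses γ' = 19.4 − 9.81 = 9.59 kN/m³.
Cohesion term c·N_c·s_c = 10 × 35.5 × 1.3 = 461.5 kPa; surcharge term q·N_q = 45.682 × 23.2 = 1059.8 kPa; self-weight term 0.5·γ·B·N_γ·s_γ = 0.5 × 9.59 × 2.33 × 20.8 × 0.6 = 139.43 kPa.
q_ult = 461.5 + 1059.8 + 139.43 = 1660.8 kPa.

q_ult ≈ 1660 kPa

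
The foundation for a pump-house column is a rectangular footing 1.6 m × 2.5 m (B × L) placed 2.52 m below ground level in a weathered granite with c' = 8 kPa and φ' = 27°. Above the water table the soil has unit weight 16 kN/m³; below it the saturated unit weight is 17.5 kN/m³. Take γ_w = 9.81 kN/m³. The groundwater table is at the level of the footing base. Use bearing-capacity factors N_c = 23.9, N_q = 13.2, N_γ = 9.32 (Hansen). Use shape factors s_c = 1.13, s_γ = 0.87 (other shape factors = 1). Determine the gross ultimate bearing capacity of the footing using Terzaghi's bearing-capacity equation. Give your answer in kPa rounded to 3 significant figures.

q = γ·D_f = 16 × 2.52 = 40.32 kPa.
For the ½γBN_γ term take γ' = 17.5 − 9.81 = 7.69 kN/m³ (soil below base is submerged).
c·N_c·s_c = 8 × 23.9 × 1.13 = 216.06 kPa
q·N_q = 40.32 × 13.2 = 532.22 kPa
0.5·γ·B·N_γ·s_γ = 0.5 × 7.69 × 1.6 × 9.32 × 0.87 = 49.883 kPa
q_ult = 216.06 + 532.22 + 49.883 = 798.16 kPa.

q_ult ≈ 798 kPa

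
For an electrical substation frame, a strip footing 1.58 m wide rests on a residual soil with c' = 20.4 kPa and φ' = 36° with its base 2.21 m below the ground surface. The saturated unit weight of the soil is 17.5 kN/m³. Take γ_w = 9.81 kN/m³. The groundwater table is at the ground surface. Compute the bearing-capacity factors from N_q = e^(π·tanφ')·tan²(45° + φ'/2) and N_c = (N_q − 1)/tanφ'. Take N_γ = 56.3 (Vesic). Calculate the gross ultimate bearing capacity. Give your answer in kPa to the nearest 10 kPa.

q_ult ≈ 2020 kPa

tan36° = 0.7265, so N_q = e^(π×0.7265)·tan²(63°) = 9.801 × 3.852 = 37.75.
N_c = (37.75 − 1)/tan36° = 50.59.
Water table at ground surface, so effective unit weight γ' = 17.5 − 9.81 = 7.69 kN/m³ is used throughout; overburden q = 7.69 × 2.21 = 16.995 kPa; the same γ' applies in the ½γBN_γ term.
Cohesion term c·N_c = 20.4 × 50.585 = 1031.9 kPa; surcharge term q·N_q = 16.995 × 37.752 = 641.6 kPa; self-weight term 0.5·γ·B·N_γ = 0.5 × 7.69 × 1.58 × 56.3 = 342.03 kPa.
q_ult = 1031.9 + 641.6 + 342.03 = 2015.6 kPa.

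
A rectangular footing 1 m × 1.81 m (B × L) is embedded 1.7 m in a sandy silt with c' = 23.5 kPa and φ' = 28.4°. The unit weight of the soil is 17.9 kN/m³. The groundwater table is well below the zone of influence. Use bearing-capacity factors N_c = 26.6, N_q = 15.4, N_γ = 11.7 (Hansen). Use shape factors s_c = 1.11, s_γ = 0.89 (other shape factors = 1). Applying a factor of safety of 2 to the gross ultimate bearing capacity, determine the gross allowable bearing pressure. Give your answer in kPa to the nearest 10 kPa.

q_all ≈ 630 kPa

Overburden at base level: q = 17.9 × 1.7 = 30.43 kPa.
Cohesion term c·N_c·s_c = 23.5 × 26.6 × 1.11 = 693.86 kPa; surcharge term q·N_q = 30.43 × 15.4 = 468.62 kPa; self-weight term 0.5·γ·B·N_γ·s_γ = 0.5 × 17.9 × 1 × 11.7 × 0.89 = 93.196 kPa.
q_ult = 693.86 + 468.62 + 93.196 = 1255.7 kPa.
q_all = q_ult / FS = 1255.7 / 2 = 627.84 kPa.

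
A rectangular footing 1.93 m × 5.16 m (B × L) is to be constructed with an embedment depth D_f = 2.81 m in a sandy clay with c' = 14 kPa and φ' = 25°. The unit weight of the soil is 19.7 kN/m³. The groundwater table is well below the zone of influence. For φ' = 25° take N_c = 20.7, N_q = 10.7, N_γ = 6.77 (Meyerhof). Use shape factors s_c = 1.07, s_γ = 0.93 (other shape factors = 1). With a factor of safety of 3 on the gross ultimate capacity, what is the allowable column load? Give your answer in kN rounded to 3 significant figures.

P_all ≈ 3390 kN

Overburden at base level: q = 19.7 × 2.81 = 55.357 kPa.
Cohesion term c·N_c·s_c = 14 × 20.7 × 1.07 = 310.09 kPa; surcharge term q·N_q = 55.357 × 10.7 = 592.32 kPa; self-weight term 0.5·γ·B·N_γ·s_γ = 0.5 × 19.7 × 1.93 × 6.77 × 0.93 = 119.69 kPa.
q_ult = 310.09 + 592.32 + 119.69 = 1022.1 kPa.
Gross allowable pressure q_all = 1022.1 / 3 = 340.7 kPa.
Footing area = 9.9588 m², so allowable column load = 340.7 × 9.9588 = 3393 kN.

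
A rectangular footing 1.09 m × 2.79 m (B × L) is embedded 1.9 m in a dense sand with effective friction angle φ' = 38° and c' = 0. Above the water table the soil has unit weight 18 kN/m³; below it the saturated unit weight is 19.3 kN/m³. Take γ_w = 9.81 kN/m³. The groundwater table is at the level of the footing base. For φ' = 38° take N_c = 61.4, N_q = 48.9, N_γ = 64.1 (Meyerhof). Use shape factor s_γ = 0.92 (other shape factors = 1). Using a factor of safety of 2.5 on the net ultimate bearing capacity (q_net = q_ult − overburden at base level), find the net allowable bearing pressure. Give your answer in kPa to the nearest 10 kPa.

Overburden at base level: q = 18 × 1.9 = 34.2 kPa.
Below the base the soil is submerged, so the ½γBN_γ term uses γ' = 19.3 − 9.81 = 9.49 kN/m³.
Surcharge term q·N_q = 34.2 × 48.9 = 1672.4 kPa; self-weight term 0.5·γ·B·N_γ·s_γ = 0.5 × 9.49 × 1.09 × 64.1 × 0.92 = 305.01 kPa.
q_ult = 1672.4 + 305.01 = 1977.4 kPa.
q_net = 1977.4 − 34.2 = 1943.2 kPa.
q_all(net) = 1943.2 / 2.5 = 777.27 kPa.

q_all(net) ≈ 780 kPa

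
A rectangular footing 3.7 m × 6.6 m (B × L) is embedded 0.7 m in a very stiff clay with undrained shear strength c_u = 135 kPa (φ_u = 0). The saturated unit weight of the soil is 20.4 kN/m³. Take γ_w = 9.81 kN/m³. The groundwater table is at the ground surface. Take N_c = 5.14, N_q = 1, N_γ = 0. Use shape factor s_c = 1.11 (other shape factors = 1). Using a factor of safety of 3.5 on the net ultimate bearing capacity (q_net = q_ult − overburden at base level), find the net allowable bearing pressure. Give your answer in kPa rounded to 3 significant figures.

With the water table at the surface the whole profile is submerged: γ' = 20.4 − 9.81 = 10.59 kN/m³, so q = γ'·D_f = 7.413 kPa.
q_ult = c·N_c·s_c + q·N_q
     = 135 × 5.14 × 1.11 + 7.413 × 1
     = 770.23 + 7.413 = 777.64 kPa.
q_net = 777.64 − 7.413 = 770.23 kPa.
q_all(net) = 770.23 / 3.5 = 220.07 kPa.

q_all(net) ≈ 220 kPa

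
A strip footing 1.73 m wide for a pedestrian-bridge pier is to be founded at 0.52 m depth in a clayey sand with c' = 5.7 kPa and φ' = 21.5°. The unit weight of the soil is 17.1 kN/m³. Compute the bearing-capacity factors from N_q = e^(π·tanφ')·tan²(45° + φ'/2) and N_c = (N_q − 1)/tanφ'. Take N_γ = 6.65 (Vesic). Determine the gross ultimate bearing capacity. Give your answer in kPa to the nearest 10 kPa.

tan21.5° = 0.3939, so N_q = e^(π×0.3939)·tan²(55.75°) = 3.447 × 2.157 = 7.44.
N_c = (7.44 − 1)/tan21.5° = 16.34.
Overburden at base level: q = 17.1 × 0.52 = 8.892 kPa.
Cohesion term c·N_c = 5.7 × 16.337 = 93.123 kPa; surcharge term q·N_q = 8.892 × 7.4354 = 66.116 kPa; self-weight term 0.5·γ·B·N_γ = 0.5 × 17.1 × 1.73 × 6.65 = 98.363 kPa.
q_ult = 93.123 + 66.116 + 98.363 = 257.6 kPa.

q_ult ≈ 260 kPa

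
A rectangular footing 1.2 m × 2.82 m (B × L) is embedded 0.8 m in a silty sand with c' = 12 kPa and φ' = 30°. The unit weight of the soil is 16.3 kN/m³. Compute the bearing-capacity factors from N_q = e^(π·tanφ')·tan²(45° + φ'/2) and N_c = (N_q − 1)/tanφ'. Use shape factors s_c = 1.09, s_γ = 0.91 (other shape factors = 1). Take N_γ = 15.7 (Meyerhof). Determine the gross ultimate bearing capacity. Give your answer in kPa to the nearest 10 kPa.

q_ult ≈ 770 kPa

tan30° = 0.5774, so N_q = e^(π×0.5774)·tan²(60°) = 6.134 × 3.0 = 18.4.
N_c = (18.4 − 1)/tan30° = 30.14.
Effective surcharge at the founding depth q = γ·D_f = 16.3 × 0.8 = 13.04 kPa.
q_ult = c·N_c·s_c + q·N_q + 0.5·γ·B·N_γ·s_γ
     = 12 × 30.14 × 1.09 + 13.04 × 18.401 + 0.5 × 16.3 × 1.2 × 15.7 × 0.91
     = 394.23 + 239.95 + 139.73 = 773.9 kPa.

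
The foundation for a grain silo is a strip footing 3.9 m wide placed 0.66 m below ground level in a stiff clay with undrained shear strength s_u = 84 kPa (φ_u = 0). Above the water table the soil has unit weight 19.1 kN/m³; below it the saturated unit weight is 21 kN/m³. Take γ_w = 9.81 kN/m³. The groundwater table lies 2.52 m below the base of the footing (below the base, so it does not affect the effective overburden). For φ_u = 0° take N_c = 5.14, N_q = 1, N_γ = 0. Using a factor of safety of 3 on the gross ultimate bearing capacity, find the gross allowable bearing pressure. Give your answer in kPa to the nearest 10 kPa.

q_all ≈ 150 kPa

Effective surcharge at the founding depth q = γ·D_f = 19.1 × 0.66 = 12.606 kPa.
q_ult = c·N_c + q·N_q
     = 84 × 5.14 + 12.606 × 1
     = 431.76 + 12.606 = 444.37 kPa.
q_all = 444.37 / 3 = 148.12 kPa.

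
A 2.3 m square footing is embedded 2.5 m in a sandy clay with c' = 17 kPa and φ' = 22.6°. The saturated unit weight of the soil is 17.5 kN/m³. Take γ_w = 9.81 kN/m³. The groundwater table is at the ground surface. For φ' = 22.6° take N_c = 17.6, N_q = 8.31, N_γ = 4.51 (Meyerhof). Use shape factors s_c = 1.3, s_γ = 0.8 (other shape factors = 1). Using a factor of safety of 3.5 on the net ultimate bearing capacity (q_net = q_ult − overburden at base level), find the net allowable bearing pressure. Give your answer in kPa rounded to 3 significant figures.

q_all(net) ≈ 160 kPa

With the water table at the surface the whole profile is submerged: γ' = 17.5 − 9.81 = 7.69 kN/m³, so q = γ'·D_f = 19.225 kPa; the same γ' applies in the ½γBN_γ term.
q_ult = c·N_c·s_c + q·N_q + 0.5·γ·B·N_γ·s_γ
     = 17 × 17.6 × 1.3 + 19.225 × 8.31 + 0.5 × 7.69 × 2.3 × 4.51 × 0.8
     = 388.96 + 159.76 + 31.907 = 580.63 kPa.
q_net = 580.63 − 19.225 = 561.4 kPa.
q_all(net) = 561.4 / 3.5 = 160.4 kPa.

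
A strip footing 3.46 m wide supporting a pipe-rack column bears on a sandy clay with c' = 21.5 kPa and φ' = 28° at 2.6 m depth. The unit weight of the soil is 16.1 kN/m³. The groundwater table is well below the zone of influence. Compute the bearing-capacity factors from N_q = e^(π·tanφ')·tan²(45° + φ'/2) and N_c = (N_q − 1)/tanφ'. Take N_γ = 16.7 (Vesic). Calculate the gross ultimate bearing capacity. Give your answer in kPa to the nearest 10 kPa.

q_ult ≈ 1640 kPa

tan28° = 0.5317, so N_q = e^(π×0.5317)·tan²(59°) = 5.314 × 2.77 = 14.72.
N_c = (14.72 − 1)/tan28° = 25.8.
Overburden at base level: q = 16.1 × 2.6 = 41.86 kPa.
Cohesion term c·N_c = 21.5 × 25.803 = 554.77 kPa; surcharge term q·N_q = 41.86 × 14.72 = 616.17 kPa; self-weight term 0.5·γ·B·N_γ = 0.5 × 16.1 × 3.46 × 16.7 = 465.15 kPa.
q_ult = 554.77 + 616.17 + 465.15 = 1636.1 kPa.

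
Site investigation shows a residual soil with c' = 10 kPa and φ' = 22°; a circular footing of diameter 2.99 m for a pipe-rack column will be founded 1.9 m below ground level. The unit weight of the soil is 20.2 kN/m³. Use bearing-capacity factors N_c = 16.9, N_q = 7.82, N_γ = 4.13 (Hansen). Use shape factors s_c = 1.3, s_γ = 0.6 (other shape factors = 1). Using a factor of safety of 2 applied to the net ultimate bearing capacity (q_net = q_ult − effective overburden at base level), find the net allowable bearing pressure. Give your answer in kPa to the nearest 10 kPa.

q = γ·D_f = 20.2 × 1.9 = 38.38 kPa.
c·N_c·s_c = 10 × 16.9 × 1.3 = 219.7 kPa
q·N_q = 38.38 × 7.82 = 300.13 kPa
0.5·γ·B·N_γ·s_γ = 0.5 × 20.2 × 2.99 × 4.13 × 0.6 = 74.833 kPa
q_ult = 219.7 + 300.13 + 74.833 = 594.66 kPa.
Net ultimate: q_net = 594.66 − 38.38 = 556.28 kPa.
q_all(net) = 556.28 / 2 = 278.14 kPa.

q_all(net) ≈ 280 kPa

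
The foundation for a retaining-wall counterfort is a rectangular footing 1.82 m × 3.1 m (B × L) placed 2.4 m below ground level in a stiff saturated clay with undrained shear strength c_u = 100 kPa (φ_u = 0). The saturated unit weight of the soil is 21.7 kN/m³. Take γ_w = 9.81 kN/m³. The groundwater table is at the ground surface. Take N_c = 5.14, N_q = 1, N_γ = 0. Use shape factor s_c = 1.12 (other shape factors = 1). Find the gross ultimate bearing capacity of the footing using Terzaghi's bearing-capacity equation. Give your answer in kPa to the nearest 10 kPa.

Water table at ground surface, so effective unit weight γ' = 21.7 − 9.81 = 11.89 kN/m³ is used throughout; overburden q = 11.89 × 2.4 = 28.536 kPa.
Cohesion term c·N_c·s_c = 100 × 5.14 × 1.12 = 575.68 kPa; surcharge term q·N_q = 28.536 × 1 = 28.536 kPa.
q_ult = 575.68 + 28.536 = 604.22 kPa.

q_ult ≈ 600 kPa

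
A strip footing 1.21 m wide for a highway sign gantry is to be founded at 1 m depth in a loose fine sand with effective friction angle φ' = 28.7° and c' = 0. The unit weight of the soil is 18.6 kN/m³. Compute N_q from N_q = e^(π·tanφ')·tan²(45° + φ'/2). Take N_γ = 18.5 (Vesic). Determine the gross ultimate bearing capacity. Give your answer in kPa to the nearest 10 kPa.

tan28.7° = 0.5475, so N_q = e^(π×0.5475)·tan²(59.35°) = 5.584 × 2.848 = 15.9.
Effective surcharge at the founding depth q = γ·D_f = 18.6 × 1 = 18.6 kPa.
q_ult = q·N_q + 0.5·γ·B·N_γ
     = 18.6 × 15.903 + 0.5 × 18.6 × 1.21 × 18.5
     = 295.8 + 208.18 = 503.98 kPa.

q_ult ≈ 500 kPa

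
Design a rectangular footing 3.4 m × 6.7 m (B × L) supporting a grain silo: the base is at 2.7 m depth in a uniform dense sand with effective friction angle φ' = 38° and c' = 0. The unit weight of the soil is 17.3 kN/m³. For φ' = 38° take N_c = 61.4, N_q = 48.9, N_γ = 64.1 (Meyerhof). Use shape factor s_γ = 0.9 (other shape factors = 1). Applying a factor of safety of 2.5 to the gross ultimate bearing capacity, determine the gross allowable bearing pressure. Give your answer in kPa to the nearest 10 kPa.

q = γ·D_f = 17.3 × 2.7 = 46.71 kPa.
q·N_q = 46.71 × 48.9 = 2284.1 kPa
0.5·γ·B·N_γ·s_γ = 0.5 × 17.3 × 3.4 × 64.1 × 0.9 = 1696.7 kPa
q_ult = 2284.1 + 1696.7 = 3980.8 kPa.
q_all = q_ult / FS = 3980.8 / 2.5 = 1592.3 kPa.

q_all ≈ 1590 kPa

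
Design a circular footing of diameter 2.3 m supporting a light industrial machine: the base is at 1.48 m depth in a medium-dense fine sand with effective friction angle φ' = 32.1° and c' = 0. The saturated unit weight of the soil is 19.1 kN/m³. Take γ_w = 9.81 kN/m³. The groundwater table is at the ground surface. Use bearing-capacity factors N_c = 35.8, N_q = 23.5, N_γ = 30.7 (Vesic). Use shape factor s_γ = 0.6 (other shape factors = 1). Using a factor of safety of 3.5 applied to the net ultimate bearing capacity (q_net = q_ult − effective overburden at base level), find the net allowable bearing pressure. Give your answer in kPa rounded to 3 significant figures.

q_all(net) ≈ 145 kPa

With the water table at the surface the whole profile is submerged: γ' = 19.1 − 9.81 = 9.29 kN/m³, so q = γ'·D_f = 13.749 kPa; the same γ' applies in the ½γBN_γ term.
q_ult = q·N_q + 0.5·γ·B·N_γ·s_γ
     = 13.749 × 23.5 + 0.5 × 9.29 × 2.3 × 30.7 × 0.6
     = 323.11 + 196.79 = 519.9 kPa.
Net ultimate: q_net = 519.9 − 13.749 = 506.15 kPa.
q_all(net) = 506.15 / 3.5 = 144.61 kPa.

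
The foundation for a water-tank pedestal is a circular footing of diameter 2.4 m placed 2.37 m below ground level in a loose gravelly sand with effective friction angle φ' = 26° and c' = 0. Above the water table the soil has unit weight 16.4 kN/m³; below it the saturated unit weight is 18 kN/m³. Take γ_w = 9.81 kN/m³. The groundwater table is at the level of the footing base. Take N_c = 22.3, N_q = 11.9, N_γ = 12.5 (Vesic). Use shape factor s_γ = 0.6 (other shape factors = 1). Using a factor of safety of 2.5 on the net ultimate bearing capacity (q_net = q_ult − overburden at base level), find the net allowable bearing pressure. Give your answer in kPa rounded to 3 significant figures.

q_all(net) ≈ 199 kPa

Effective surcharge at the founding depth q = γ·D_f = 16.4 × 2.37 = 38.868 kPa.
The water table coincides with the base, so in the self-weight term γ → γ' = 8.19 kN/m³.
q_ult = q·N_q + 0.5·γ·B·N_γ·s_γ
     = 38.868 × 11.9 + 0.5 × 8.19 × 2.4 × 12.5 × 0.6
     = 462.53 + 73.71 = 536.24 kPa.
q_net = 536.24 − 38.868 = 497.37 kPa.
q_all(net) = 497.37 / 2.5 = 198.95 kPa.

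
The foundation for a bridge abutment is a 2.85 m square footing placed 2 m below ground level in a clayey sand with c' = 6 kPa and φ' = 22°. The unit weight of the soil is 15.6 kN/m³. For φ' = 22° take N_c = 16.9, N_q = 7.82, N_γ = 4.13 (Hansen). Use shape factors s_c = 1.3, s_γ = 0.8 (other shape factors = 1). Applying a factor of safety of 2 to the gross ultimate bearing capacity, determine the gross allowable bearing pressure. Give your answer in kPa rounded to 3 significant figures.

q_all ≈ 225 kPa

q = γ·D_f = 15.6 × 2 = 31.2 kPa.
c·N_c·s_c = 6 × 16.9 × 1.3 = 131.82 kPa
q·N_q = 31.2 × 7.82 = 243.98 kPa
0.5·γ·B·N_γ·s_γ = 0.5 × 15.6 × 2.85 × 4.13 × 0.8 = 73.448 kPa
q_ult = 131.82 + 243.98 + 73.448 = 449.25 kPa.
q_all = q_ult / FS = 449.25 / 2 = 224.63 kPa.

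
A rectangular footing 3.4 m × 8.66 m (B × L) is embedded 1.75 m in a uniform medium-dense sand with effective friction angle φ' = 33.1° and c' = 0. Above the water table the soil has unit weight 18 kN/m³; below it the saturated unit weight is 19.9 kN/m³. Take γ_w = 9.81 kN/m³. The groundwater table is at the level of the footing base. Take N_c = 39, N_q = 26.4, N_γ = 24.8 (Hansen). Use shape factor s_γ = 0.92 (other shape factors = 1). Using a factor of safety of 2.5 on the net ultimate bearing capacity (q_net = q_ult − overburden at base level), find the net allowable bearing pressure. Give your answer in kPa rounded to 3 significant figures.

q_all(net) ≈ 477 kPa

q = γ·D_f = 18 × 1.75 = 31.5 kPa.
For the ½γBN_γ term take γ' = 19.9 − 9.81 = 10.09 kN/m³ (soil below base is submerged).
q·N_q = 31.5 × 26.4 = 831.6 kPa
0.5·γ·B·N_γ·s_γ = 0.5 × 10.09 × 3.4 × 24.8 × 0.92 = 391.36 kPa
q_ult = 831.6 + 391.36 = 1223 kPa.
q_net = 1223 − 31.5 = 1191.5 kPa.
q_all(net) = 1191.5 / 2.5 = 476.59 kPa.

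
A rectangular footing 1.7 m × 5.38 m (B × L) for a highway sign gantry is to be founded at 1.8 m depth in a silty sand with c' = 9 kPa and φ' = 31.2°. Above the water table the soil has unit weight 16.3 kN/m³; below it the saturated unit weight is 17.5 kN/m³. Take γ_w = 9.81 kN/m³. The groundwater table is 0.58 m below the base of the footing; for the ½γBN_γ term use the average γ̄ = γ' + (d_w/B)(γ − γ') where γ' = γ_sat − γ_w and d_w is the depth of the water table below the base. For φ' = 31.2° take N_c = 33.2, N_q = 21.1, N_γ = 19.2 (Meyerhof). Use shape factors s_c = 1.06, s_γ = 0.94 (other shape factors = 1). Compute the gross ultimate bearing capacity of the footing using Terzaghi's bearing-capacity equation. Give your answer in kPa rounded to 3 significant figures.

q_ult ≈ 1100 kPa

q = γ·D_f = 16.3 × 1.8 = 29.34 kPa.
γ' = 7.69 kN/m³; averaging over the depth B below the base, γ̄ = γ' + (d_w/B)(γ − γ') = 10.628 kN/m³.
c·N_c·s_c = 9 × 33.2 × 1.06 = 316.73 kPa
q·N_q = 29.34 × 21.1 = 619.07 kPa
0.5·γ·B·N_γ·s_γ = 0.5 × 10.628 × 1.7 × 19.2 × 0.94 = 163.03 kPa
q_ult = 316.73 + 619.07 + 163.03 = 1098.8 kPa.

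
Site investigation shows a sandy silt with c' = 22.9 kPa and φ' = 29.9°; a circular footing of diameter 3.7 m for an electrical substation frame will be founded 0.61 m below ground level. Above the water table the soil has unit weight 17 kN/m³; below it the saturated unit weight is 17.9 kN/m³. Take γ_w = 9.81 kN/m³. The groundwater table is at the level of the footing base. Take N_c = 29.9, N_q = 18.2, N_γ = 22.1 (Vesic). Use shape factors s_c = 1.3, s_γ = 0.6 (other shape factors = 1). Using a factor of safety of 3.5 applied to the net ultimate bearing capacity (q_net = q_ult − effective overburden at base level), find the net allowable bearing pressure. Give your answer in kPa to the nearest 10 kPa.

q_all(net) ≈ 360 kPa

Effective surcharge at the founding depth q = γ·D_f = 17 × 0.61 = 10.37 kPa.
The water table coincides with the base, so in the self-weight term γ → γ' = 8.09 kN/m³.
q_ult = c·N_c·s_c + q·N_q + 0.5·γ·B·N_γ·s_γ
     = 22.9 × 29.9 × 1.3 + 10.37 × 18.2 + 0.5 × 8.09 × 3.7 × 22.1 × 0.6
     = 890.12 + 188.73 + 198.46 = 1277.3 kPa.
Net ultimate: q_net = 1277.3 − 10.37 = 1266.9 kPa.
q_all(net) = 1266.9 / 3.5 = 361.98 kPa.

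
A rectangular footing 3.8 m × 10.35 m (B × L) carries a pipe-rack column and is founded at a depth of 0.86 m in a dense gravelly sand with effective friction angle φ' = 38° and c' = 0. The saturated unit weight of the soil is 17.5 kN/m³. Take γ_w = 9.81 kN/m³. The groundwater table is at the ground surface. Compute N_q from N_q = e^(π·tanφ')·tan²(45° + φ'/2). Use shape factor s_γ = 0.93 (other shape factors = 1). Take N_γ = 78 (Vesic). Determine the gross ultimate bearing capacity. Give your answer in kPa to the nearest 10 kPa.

tan38° = 0.7813, so N_q = e^(π×0.7813)·tan²(64°) = 11.64 × 4.204 = 48.93.
With the water table at the surface the whole profile is submerged: γ' = 17.5 − 9.81 = 7.69 kN/m³, so q = γ'·D_f = 6.6134 kPa; the same γ' applies in the ½γBN_γ term.
q_ult = q·N_q + 0.5·γ·B·N_γ·s_γ
     = 6.6134 × 48.933 + 0.5 × 7.69 × 3.8 × 78 × 0.93
     = 323.62 + 1059.9 = 1383.5 kPa.

q_ult ≈ 1380 kPa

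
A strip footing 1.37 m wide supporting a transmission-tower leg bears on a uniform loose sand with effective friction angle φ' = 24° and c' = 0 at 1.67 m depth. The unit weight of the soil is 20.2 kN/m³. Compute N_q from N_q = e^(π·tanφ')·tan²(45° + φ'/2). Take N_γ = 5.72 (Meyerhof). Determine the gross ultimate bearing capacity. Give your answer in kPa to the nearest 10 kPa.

q_ult ≈ 400 kPa

tan24° = 0.4452, so N_q = e^(π×0.4452)·tan²(57°) = 4.05 × 2.371 = 9.6.
Overburden at base level: q = 20.2 × 1.67 = 33.734 kPa.
Surcharge term q·N_q = 33.734 × 9.6034 = 323.96 kPa; self-weight term 0.5·γ·B·N_γ = 0.5 × 20.2 × 1.37 × 5.72 = 79.148 kPa.
q_ult = 323.96 + 79.148 = 403.11 kPa.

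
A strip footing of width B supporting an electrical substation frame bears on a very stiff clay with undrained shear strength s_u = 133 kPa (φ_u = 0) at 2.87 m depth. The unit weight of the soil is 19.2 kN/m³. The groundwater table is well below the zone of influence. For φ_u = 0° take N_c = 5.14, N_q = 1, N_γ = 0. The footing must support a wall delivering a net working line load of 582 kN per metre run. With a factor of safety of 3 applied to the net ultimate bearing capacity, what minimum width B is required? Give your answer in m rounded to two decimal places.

q = γ·D_f = 19.2 × 2.87 = 55.104 kPa.
c·N_c = 133 × 5.14 = 683.62 kPa
q·N_q = 55.104 × 1 = 55.104 kPa
q_ult = 683.62 + 55.104 = 738.72 kPa.
For φ = 0 the ½γBN_γ term vanishes, so q_ult is independent of B. q_net = 738.72 − 55.104 = 683.62 kPa; q_all(net) = 683.62/3 = 227.87 kPa.
Required width B = w / q_all(net) = 582 / 227.87 = 2.554 m.

B = 2.55 m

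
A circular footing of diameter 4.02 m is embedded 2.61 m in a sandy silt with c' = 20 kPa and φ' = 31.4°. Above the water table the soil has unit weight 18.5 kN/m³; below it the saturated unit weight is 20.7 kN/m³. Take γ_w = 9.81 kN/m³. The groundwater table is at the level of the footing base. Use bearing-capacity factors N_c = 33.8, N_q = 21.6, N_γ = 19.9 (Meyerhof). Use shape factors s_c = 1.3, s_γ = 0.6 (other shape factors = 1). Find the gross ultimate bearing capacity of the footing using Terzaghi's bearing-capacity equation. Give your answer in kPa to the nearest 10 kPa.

q = γ·D_f = 18.5 × 2.61 = 48.285 kPa.
For the ½γBN_γ term take γ' = 20.7 − 9.81 = 10.89 kN/m³ (soil below base is submerged).
c·N_c·s_c = 20 × 33.8 × 1.3 = 878.8 kPa
q·N_q = 48.285 × 21.6 = 1043 kPa
0.5·γ·B·N_γ·s_γ = 0.5 × 10.89 × 4.02 × 19.9 × 0.6 = 261.35 kPa
q_ult = 878.8 + 1043 + 261.35 = 2183.1 kPa.

q_ult ≈ 2180 kPa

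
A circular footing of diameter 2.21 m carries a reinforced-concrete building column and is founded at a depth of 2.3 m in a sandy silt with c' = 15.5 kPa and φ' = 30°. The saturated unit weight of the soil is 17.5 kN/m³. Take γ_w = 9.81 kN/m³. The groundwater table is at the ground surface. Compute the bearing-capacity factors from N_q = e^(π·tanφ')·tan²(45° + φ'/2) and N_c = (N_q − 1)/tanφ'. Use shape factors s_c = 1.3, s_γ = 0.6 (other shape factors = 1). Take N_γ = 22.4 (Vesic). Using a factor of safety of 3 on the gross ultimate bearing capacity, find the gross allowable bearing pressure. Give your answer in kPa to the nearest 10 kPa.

q_all ≈ 350 kPa

N_q = e^(π·tan30°)·tan²(60°) = 18.4; N_c = (N_q − 1)/tanφ' = 30.14.
With the water table at the surface the whole profile is submerged: γ' = 17.5 − 9.81 = 7.69 kN/m³, so q = γ'·D_f = 17.687 kPa; the same γ' applies in the ½γBN_γ term.
q_ult = c·N_c·s_c + q·N_q + 0.5·γ·B·N_γ·s_γ
     = 15.5 × 30.14 × 1.3 + 17.687 × 18.401 + 0.5 × 7.69 × 2.21 × 22.4 × 0.6
     = 607.31 + 325.46 + 114.21 = 1047 kPa.
q_all = 1047 / 3 = 348.99 kPa.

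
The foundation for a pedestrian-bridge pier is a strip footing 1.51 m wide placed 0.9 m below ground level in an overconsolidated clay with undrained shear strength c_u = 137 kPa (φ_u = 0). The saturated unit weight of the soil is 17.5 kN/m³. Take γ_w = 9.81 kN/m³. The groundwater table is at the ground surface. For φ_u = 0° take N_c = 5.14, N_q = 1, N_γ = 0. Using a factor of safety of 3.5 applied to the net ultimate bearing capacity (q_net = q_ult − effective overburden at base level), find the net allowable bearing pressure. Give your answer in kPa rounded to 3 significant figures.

q_all(net) ≈ 201 kPa

With the water table at the surface the whole profile is submerged: γ' = 17.5 − 9.81 = 7.69 kN/m³, so q = γ'·D_f = 6.921 kPa.
q_ult = c·N_c + q·N_q
     = 137 × 5.14 + 6.921 × 1
     = 704.18 + 6.921 = 711.1 kPa.
Net ultimate: q_net = 711.1 − 6.921 = 704.18 kPa.
q_all(net) = 704.18 / 3.5 = 201.19 kPa.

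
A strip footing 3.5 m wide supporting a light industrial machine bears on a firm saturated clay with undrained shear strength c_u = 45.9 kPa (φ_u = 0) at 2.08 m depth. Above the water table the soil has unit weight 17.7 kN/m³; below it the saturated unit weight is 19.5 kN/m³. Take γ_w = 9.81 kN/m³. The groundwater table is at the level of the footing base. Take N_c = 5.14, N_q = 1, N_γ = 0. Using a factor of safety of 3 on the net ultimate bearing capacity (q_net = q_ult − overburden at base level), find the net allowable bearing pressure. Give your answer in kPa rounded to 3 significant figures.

Overburden at base level: q = 17.7 × 2.08 = 36.816 kPa.
Cohesion term c·N_c = 45.9 × 5.14 = 235.93 kPa; surcharge term q·N_q = 36.816 × 1 = 36.816 kPa.
q_ult = 235.93 + 36.816 = 272.74 kPa.
q_net = 272.74 − 36.816 = 235.93 kPa.
q_all(net) = 235.93 / 3 = 78.642 kPa.

q_all(net) ≈ 78.6 kPa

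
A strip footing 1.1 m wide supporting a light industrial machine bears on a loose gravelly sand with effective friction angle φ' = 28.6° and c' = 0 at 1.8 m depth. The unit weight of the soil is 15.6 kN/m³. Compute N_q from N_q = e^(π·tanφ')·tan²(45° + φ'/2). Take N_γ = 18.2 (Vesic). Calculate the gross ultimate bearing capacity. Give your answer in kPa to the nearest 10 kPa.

tan28.6° = 0.5452, so N_q = e^(π×0.5452)·tan²(59.3°) = 5.545 × 2.837 = 15.73.
q = γ·D_f = 15.6 × 1.8 = 28.08 kPa.
q·N_q = 28.08 × 15.728 = 441.63 kPa
0.5·γ·B·N_γ = 0.5 × 15.6 × 1.1 × 18.2 = 156.16 kPa
q_ult = 441.63 + 156.16 = 597.79 kPa.

q_ult ≈ 600 kPa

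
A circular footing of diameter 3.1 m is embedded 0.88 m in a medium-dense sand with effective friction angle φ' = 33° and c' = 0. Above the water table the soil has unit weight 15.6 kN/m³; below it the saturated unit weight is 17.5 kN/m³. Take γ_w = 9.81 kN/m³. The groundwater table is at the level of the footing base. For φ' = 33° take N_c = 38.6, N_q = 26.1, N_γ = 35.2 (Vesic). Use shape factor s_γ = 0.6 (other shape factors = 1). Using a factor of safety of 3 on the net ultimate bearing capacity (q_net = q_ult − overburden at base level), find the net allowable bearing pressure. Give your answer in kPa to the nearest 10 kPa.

q_all(net) ≈ 200 kPa

Overburden at base level: q = 15.6 × 0.88 = 13.728 kPa.
Below the base the soil is submerged, so the ½γBN_γ term uses γ' = 17.5 − 9.81 = 7.69 kN/m³.
Surcharge term q·N_q = 13.728 × 26.1 = 358.3 kPa; self-weight term 0.5·γ·B·N_γ·s_γ = 0.5 × 7.69 × 3.1 × 35.2 × 0.6 = 251.74 kPa.
q_ult = 358.3 + 251.74 = 610.04 kPa.
q_net = 610.04 − 13.728 = 596.31 kPa.
q_all(net) = 596.31 / 3 = 198.77 kPa.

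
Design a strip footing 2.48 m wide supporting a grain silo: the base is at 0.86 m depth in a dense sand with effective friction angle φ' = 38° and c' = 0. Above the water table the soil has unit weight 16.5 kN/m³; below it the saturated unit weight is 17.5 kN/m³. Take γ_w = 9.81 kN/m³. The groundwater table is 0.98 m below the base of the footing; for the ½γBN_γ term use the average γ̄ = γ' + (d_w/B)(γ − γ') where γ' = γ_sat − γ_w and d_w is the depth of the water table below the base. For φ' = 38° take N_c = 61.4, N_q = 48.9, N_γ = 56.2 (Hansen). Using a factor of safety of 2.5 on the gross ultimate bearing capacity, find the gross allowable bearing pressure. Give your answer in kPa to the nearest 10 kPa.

q_all ≈ 590 kPa

Overburden at base level: q = 16.5 × 0.86 = 14.19 kPa.
The water table is 0.98 m below the base (< B = 2.48 m), so the ½γBN_γ term uses γ̄ = γ' + (d_w/B)(γ − γ') = 7.69 + (0.98/2.48)(16.5 − 7.69) = 11.171 kN/m³.
Surcharge term q·N_q = 14.19 × 48.9 = 693.89 kPa; self-weight term 0.5·γ·B·N_γ = 0.5 × 11.171 × 2.48 × 56.2 = 778.51 kPa.
q_ult = 693.89 + 778.51 = 1472.4 kPa.
q_all = 1472.4 / 2.5 = 588.96 kPa.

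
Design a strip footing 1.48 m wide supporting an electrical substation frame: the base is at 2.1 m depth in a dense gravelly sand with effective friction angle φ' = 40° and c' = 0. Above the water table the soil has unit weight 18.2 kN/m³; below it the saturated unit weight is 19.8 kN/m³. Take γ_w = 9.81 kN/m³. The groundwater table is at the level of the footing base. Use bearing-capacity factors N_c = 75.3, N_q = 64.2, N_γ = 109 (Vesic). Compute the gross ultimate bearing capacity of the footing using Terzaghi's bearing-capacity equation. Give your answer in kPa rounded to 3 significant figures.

q = γ·D_f = 18.2 × 2.1 = 38.22 kPa.
For the ½γBN_γ term take γ' = 19.8 − 9.81 = 9.99 kN/m³ (soil below base is submerged).
q·N_q = 38.22 × 64.2 = 2453.7 kPa
0.5·γ·B·N_γ = 0.5 × 9.99 × 1.48 × 109 = 805.79 kPa
q_ult = 2453.7 + 805.79 = 3259.5 kPa.

q_ult ≈ 3260 kPa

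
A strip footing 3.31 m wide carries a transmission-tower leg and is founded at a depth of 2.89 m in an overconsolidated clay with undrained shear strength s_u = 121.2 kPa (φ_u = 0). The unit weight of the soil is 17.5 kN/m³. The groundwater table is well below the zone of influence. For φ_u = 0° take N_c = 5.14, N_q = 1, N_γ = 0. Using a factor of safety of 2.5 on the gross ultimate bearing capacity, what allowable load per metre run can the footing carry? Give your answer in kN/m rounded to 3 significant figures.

Overburden at base level: q = 17.5 × 2.89 = 50.575 kPa.
Cohesion term c·N_c = 121.2 × 5.14 = 622.97 kPa; surcharge term q·N_q = 50.575 × 1 = 50.575 kPa.
q_ult = 622.97 + 50.575 = 673.54 kPa.
Gross allowable pressure q_all = 673.54 / 2.5 = 269.42 kPa.
Allowable wall load = q_all × B = 269.42 × 3.31 = 891.77 kN per metre run.

≈ 892 kN/m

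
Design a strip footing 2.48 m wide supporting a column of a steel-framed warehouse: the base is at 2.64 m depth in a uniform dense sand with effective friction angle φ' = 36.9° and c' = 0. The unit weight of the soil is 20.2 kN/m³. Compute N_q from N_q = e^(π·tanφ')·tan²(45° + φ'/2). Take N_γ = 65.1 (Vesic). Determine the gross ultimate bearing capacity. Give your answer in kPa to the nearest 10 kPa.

q_ult ≈ 3890 kPa

tan36.9° = 0.7508, so N_q = e^(π×0.7508)·tan²(63.45°) = 10.578 × 4.005 = 42.37.
Overburden at base level: q = 20.2 × 2.64 = 53.328 kPa.
Surcharge term q·N_q = 53.328 × 42.368 = 2259.4 kPa; self-weight term 0.5·γ·B·N_γ = 0.5 × 20.2 × 2.48 × 65.1 = 1630.6 kPa.
q_ult = 2259.4 + 1630.6 = 3890 kPa.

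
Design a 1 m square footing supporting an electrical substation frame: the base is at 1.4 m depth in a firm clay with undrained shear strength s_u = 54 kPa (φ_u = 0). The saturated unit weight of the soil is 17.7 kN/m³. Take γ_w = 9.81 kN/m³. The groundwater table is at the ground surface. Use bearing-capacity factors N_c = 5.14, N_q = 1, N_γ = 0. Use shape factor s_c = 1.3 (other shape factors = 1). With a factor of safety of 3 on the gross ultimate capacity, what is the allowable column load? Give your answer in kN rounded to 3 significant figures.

P_all ≈ 124 kN

With the water table at the surface the whole profile is submerged: γ' = 17.7 − 9.81 = 7.89 kN/m³, so q = γ'·D_f = 11.046 kPa.
q_ult = c·N_c·s_c + q·N_q
     = 54 × 5.14 × 1.3 + 11.046 × 1
     = 360.83 + 11.046 = 371.87 kPa.
Gross allowable pressure q_all = 371.87 / 3 = 123.96 kPa.
Footing area = 1 m², so allowable column load = 123.96 × 1 = 123.96 kN.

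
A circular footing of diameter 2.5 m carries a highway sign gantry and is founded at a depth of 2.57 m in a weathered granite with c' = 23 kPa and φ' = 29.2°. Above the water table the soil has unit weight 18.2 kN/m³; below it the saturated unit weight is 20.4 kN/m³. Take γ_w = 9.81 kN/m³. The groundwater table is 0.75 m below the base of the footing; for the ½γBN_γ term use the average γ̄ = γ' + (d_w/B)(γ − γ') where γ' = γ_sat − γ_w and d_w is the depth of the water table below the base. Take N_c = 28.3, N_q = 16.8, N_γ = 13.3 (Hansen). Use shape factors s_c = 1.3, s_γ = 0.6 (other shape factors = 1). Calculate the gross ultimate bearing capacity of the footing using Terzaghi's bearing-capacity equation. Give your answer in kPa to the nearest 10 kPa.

q_ult ≈ 1760 kPa

Effective surcharge at the founding depth q = γ·D_f = 18.2 × 2.57 = 46.774 kPa.
With d_w = 0.75 m < B, γ̄ = 10.59 + (0.75/2.5) × (18.2 − 10.59) = 12.873 kN/m³.
q_ult = c·N_c·s_c + q·N_q + 0.5·γ·B·N_γ·s_γ
     = 23 × 28.3 × 1.3 + 46.774 × 16.8 + 0.5 × 12.873 × 2.5 × 13.3 × 0.6
     = 846.17 + 785.8 + 128.41 = 1760.4 kPa.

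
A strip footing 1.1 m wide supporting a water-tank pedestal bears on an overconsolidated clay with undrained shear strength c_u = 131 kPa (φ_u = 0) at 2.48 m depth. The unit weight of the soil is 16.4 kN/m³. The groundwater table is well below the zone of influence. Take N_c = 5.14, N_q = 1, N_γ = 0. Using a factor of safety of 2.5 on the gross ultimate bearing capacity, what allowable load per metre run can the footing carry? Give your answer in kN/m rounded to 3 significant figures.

q = γ·D_f = 16.4 × 2.48 = 40.672 kPa.
c·N_c = 131 × 5.14 = 673.34 kPa
q·N_q = 40.672 × 1 = 40.672 kPa
q_ult = 673.34 + 40.672 = 714.01 kPa.
Gross allowable pressure q_all = 714.01 / 2.5 = 285.6 kPa.
Allowable wall load = q_all × B = 285.6 × 1.1 = 314.17 kN per metre run.

≈ 314 kN/m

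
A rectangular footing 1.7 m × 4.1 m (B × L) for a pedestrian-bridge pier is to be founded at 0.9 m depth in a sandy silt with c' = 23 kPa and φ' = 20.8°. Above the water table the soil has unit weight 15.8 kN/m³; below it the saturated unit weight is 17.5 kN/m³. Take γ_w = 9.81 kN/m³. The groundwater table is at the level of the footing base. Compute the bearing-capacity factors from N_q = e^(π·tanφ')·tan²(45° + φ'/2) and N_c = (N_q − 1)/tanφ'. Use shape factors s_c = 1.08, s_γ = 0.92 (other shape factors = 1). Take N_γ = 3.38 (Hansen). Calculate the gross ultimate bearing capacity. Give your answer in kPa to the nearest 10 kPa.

tan20.8° = 0.3799, so N_q = e^(π×0.3799)·tan²(55.4°) = 3.298 × 2.101 = 6.93.
N_c = (6.93 − 1)/tan20.8° = 15.61.
Effective surcharge at the founding depth q = γ·D_f = 15.8 × 0.9 = 14.22 kPa.
The water table coincides with the base, so in the self-weight term γ → γ' = 7.69 kN/m³.
q_ult = c·N_c·s_c + q·N_q + 0.5·γ·B·N_γ·s_γ
     = 23 × 15.612 × 1.08 + 14.22 × 6.9305 + 0.5 × 7.69 × 1.7 × 3.38 × 0.92
     = 387.81 + 98.552 + 20.326 = 506.68 kPa.

q_ult ≈ 510 kPa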